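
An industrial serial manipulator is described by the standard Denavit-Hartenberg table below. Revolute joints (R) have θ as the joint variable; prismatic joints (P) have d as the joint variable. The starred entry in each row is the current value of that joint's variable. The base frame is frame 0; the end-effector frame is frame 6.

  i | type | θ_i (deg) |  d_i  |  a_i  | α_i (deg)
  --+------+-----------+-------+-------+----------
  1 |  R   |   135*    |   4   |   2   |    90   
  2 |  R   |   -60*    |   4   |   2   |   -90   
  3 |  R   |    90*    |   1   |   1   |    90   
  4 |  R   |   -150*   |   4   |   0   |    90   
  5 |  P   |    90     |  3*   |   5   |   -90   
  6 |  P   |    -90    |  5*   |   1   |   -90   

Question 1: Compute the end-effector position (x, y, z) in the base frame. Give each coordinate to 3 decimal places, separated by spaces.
after link 1: o_1 = (-1.4142, 1.4142, 4.0000)
after link 2: o_2 = (0.7071, 4.9497, 2.2679)
after link 3: o_3 = (-0.6124, 4.8550, 2.7679)
after link 4: o_4 = (-2.0266, 6.2692, -0.6962)
after link 5: o_5 = (-4.3247, 10.6886, -3.7272)
after link 6: o_6 = (-9.0943, 10.0416, -2.0442)

-9.094 10.042 -2.044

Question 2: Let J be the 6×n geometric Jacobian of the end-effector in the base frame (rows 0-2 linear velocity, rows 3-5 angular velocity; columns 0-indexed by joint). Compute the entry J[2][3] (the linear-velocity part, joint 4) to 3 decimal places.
1.165

axis z_3 = (-0.3536,0.3536,-0.8660); lever o_n−o_3 = (-8.4819,5.1866,-4.8122)
cross product → J_v[:, 3] = (2.7904,5.6442,1.1651)
J_ω[:, 3] = z_3
entry J[2][3] = 1.1651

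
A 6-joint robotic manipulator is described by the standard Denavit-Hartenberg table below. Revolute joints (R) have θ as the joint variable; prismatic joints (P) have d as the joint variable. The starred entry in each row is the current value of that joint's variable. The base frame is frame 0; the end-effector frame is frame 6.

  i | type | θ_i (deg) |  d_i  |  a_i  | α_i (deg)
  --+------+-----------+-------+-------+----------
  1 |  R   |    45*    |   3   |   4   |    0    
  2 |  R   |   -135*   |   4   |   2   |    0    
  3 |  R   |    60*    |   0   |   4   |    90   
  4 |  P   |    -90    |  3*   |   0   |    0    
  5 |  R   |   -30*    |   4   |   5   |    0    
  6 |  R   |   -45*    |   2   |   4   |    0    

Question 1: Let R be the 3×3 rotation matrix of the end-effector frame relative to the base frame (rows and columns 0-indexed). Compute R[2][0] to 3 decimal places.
-0.259

End-effector x-axis (col 0 of R) = (-0.8365,0.4830,-0.2588)
R[2][0] = -0.2588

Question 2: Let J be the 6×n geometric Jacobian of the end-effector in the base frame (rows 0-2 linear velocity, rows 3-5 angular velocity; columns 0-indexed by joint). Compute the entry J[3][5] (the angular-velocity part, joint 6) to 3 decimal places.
axis z_5 = (-0.5000,-0.8660,0.0000); lever o_n−o_5 = (-4.3461,0.1998,-1.0353)
cross product → J_v[:, 5] = (0.8966,-0.5176,-3.8637)
J_ω[:, 5] = z_5
entry J[3][5] = -0.5000

-0.500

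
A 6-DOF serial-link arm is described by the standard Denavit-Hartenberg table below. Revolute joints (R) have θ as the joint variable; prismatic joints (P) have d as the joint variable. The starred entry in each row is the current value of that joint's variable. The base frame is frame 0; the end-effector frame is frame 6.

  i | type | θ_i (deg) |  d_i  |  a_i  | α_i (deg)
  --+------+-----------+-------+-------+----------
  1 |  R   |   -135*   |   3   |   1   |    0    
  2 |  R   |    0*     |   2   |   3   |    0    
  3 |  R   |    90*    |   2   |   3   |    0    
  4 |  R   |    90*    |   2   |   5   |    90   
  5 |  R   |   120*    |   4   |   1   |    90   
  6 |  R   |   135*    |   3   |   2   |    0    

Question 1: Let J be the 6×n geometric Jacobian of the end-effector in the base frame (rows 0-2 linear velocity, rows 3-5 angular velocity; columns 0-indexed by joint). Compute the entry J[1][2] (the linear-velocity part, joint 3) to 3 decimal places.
axis z_2 = (0.0000,0.0000,1.0000); lever o_n−o_2 = (11.4688,-0.4306,5.1413)
cross product → J_v[:, 2] = (0.4306,11.4688,-0.0000)
J_ω[:, 2] = z_2
entry J[1][2] = 11.4688

11.469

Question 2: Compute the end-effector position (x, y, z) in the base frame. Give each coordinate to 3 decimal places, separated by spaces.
8.640 -3.259 10.141

after link 1: o_1 = (-0.7071, -0.7071, 3.0000)
after link 2: o_2 = (-2.8284, -2.8284, 5.0000)
after link 3: o_3 = (-0.7071, -4.9497, 7.0000)
after link 4: o_4 = (2.8284, -1.4142, 9.0000)
after link 5: o_5 = (5.3033, -4.5962, 9.8660)
after link 6: o_6 = (8.6404, -3.2591, 10.1413)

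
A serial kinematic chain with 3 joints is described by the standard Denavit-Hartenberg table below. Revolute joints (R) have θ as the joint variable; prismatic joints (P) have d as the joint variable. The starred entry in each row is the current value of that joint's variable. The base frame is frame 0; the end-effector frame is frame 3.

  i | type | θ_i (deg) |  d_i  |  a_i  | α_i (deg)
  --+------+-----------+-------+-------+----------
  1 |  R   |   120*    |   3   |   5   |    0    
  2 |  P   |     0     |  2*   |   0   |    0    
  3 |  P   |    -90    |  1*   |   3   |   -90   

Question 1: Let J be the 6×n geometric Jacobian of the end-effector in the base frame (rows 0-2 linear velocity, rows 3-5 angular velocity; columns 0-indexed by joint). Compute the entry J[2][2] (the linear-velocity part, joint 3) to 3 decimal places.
1.000

prismatic axis z_2 = (0.0000,0.0000,1.0000)
J_v[:, 2] = z_2; J_ω[:, 2] = (0,0,0)
entry J[2][2] = 1.0000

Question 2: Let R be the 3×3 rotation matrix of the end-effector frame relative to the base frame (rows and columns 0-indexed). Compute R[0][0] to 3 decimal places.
End-effector x-axis (col 0 of R) = (0.8660,0.5000,0.0000)
R[0][0] = 0.8660

0.866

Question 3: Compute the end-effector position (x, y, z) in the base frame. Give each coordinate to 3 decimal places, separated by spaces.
0.098 5.830 6.000

after link 1: o_1 = (-2.5000, 4.3301, 3.0000)
after link 2: o_2 = (-2.5000, 4.3301, 5.0000)
after link 3: o_3 = (0.0981, 5.8301, 6.0000)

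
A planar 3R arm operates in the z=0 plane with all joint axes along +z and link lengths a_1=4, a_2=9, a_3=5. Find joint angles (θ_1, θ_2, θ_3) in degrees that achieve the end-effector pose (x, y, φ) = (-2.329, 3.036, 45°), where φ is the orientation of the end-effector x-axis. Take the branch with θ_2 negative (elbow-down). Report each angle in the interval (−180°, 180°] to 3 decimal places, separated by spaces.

wrist centre = target − a_3·(cos φ, sin φ) = (-5.8645, -0.4995)
cos θ_2 = (34.6423−4²−9²)/(2·4·9) = -0.8661; θ_2 = -150.0062° (elbow-down)
β = atan2(-0.4995,-5.8645) = -175.1314°; ψ = atan2(-4.4992,-3.7947) = -130.1452°
θ_1 = β − ψ = -44.9862°
θ_3 = φ − θ_1 − θ_2 = -120.0076° (wrapped to (-180°,180°])

-44.986 -150.006 -120.008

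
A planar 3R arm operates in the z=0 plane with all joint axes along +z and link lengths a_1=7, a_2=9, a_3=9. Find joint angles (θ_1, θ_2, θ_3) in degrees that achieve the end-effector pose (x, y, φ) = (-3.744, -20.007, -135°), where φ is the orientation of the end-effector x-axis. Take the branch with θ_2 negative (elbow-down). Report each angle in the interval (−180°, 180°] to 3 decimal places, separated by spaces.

wrist centre = target − a_3·(cos φ, sin φ) = (2.6200, -13.6430)
cos θ_2 = (192.9967−7²−9²)/(2·7·9) = 0.5000; θ_2 = -60.0017° (elbow-down)
β = atan2(-13.6430,2.6200) = -79.1295°; ψ = atan2(-7.7944,11.4998) = -34.1288°
θ_1 = β − ψ = -45.0006°
θ_3 = φ − θ_1 − θ_2 = -29.9976° (wrapped to (-180°,180°])

-45.001 -60.002 -29.998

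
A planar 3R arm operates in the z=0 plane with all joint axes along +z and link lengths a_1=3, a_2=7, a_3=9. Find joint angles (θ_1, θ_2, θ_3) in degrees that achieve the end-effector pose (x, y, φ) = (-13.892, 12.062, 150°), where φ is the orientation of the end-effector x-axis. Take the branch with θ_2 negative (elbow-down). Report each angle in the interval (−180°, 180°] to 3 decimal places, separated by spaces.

150.012 -30.017 30.006

wrist centre = target − a_3·(cos φ, sin φ) = (-6.0978, 7.5620)
cos θ_2 = (94.3667−3²−7²)/(2·3·7) = 0.8659; θ_2 = -30.0175° (elbow-down)
β = atan2(7.5620,-6.0978) = 128.8817°; ψ = atan2(-3.5018,9.0611) = -21.1300°
θ_1 = β − ψ = 150.0117°
θ_3 = φ − θ_1 − θ_2 = 30.0058° (wrapped to (-180°,180°])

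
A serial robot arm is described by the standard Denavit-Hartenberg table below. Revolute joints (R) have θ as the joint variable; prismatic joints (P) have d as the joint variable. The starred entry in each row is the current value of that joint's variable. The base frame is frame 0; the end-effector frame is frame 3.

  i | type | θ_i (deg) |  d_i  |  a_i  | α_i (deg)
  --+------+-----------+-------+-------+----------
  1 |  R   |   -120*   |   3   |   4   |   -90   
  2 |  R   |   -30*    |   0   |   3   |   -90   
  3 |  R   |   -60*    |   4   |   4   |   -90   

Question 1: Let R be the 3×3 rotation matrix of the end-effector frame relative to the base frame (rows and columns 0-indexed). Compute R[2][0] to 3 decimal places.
0.250

End-effector x-axis (col 0 of R) = (0.5335,-0.8080,0.2500)
R[2][0] = 0.2500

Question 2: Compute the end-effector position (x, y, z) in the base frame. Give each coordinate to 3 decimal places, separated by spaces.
after link 1: o_1 = (-2.0000, -3.4641, 3.0000)
after link 2: o_2 = (-3.2990, -5.7141, 4.5000)
after link 3: o_3 = (-2.1651, -10.6782, 2.0359)

-2.165 -10.678 2.036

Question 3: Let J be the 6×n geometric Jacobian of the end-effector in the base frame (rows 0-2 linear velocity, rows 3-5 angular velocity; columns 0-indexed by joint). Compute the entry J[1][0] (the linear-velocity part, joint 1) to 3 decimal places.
axis z_0 = ẑ; lever o_n−o_0 = (-2.1651,-10.6782,2.0359)
cross product → J_v[:, 0] = (10.6782,-2.1651,0.0000)
J_ω[:, 0] = z_0
entry J[1][0] = -2.1651

-2.165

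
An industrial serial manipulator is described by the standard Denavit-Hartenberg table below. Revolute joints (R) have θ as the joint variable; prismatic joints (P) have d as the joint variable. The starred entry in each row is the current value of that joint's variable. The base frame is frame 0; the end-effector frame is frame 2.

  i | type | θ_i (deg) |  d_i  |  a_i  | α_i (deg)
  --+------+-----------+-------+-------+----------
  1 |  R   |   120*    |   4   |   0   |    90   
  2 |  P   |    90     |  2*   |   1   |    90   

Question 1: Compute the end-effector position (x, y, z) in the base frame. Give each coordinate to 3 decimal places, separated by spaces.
1.732 1.000 5.000

after link 1: o_1 = (0.0000, 0.0000, 4.0000)
after link 2: o_2 = (1.7321, 1.0000, 5.0000)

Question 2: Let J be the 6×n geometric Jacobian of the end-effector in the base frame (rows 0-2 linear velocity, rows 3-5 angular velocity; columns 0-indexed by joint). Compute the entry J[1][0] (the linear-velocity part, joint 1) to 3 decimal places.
1.732

axis z_0 = ẑ; lever o_n−o_0 = (1.7321,1.0000,5.0000)
cross product → J_v[:, 0] = (-1.0000,1.7321,0.0000)
J_ω[:, 0] = z_0
entry J[1][0] = 1.7321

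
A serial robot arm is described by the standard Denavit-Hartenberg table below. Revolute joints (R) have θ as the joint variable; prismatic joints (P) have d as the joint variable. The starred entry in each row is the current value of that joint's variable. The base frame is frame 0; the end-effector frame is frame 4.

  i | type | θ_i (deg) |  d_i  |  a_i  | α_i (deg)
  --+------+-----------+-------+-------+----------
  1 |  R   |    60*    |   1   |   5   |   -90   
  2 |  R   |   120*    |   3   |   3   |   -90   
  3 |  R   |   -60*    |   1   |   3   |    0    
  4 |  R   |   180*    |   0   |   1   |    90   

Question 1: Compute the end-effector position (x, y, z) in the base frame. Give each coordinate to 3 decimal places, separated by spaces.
-3.031 4.214 -1.964

after link 1: o_1 = (2.5000, 4.3301, 1.0000)
after link 2: o_2 = (-0.8481, 4.5311, -1.5981)
after link 3: o_3 = (-3.9061, 4.4306, -2.3971)
after link 4: o_4 = (-3.0311, 4.2141, -1.9641)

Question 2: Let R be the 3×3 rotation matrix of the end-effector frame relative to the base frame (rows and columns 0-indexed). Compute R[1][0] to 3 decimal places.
-0.217

End-effector x-axis (col 0 of R) = (0.8750,-0.2165,0.4330)
R[1][0] = -0.2165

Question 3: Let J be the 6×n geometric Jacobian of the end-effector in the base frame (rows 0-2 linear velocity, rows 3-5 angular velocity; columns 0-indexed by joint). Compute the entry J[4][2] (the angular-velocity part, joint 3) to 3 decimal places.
axis z_2 = (-0.4330,-0.7500,0.5000); lever o_n−o_2 = (-2.1830,-0.3170,-0.3660)
cross product → J_v[:, 2] = (0.4330,-1.2500,-1.5000)
J_ω[:, 2] = z_2
entry J[4][2] = -0.7500

-0.750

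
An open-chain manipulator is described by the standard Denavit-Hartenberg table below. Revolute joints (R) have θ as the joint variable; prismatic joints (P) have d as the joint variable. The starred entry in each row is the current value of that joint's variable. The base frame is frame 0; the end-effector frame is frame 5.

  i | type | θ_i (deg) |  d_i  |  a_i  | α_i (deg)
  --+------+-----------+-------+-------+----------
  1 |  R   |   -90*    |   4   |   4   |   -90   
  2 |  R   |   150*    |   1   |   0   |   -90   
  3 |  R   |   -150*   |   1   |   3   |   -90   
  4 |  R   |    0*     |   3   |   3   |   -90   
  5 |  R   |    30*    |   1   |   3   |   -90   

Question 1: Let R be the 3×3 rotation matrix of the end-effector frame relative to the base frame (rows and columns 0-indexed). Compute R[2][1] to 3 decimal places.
0.866

End-effector y-axis (col 1 of R) = (-0.0000,0.5000,0.8660)
R[2][1] = 0.8660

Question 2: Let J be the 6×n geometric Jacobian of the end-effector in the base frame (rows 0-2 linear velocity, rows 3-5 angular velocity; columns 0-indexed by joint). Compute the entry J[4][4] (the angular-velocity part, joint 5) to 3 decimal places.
axis z_4 = (0.0000,-0.5000,-0.8660); lever o_n−o_4 = (0.0000,-3.0981,0.6340)
cross product → J_v[:, 4] = (-3.0000,-0.0000,-0.0000)
J_ω[:, 4] = z_4
entry J[4][4] = -0.5000

-0.500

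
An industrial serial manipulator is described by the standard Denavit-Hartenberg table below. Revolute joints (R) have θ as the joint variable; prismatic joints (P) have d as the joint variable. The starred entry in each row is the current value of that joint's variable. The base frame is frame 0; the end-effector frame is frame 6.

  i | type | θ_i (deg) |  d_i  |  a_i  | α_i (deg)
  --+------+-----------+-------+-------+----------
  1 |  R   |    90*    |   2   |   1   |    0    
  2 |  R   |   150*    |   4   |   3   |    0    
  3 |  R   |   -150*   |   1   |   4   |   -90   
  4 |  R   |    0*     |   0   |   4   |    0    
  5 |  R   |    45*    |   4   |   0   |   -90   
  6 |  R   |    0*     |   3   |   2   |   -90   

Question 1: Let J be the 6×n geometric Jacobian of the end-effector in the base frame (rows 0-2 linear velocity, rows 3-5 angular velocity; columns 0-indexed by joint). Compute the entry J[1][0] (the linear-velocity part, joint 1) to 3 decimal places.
axis z_0 = ẑ; lever o_n−o_0 = (-5.5000,5.6948,3.4645)
cross product → J_v[:, 0] = (-5.6948,-5.5000,0.0000)
J_ω[:, 0] = z_0
entry J[1][0] = -5.5000

-5.500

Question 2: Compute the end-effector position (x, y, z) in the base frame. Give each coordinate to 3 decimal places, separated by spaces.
-5.500 5.695 3.464

after link 1: o_1 = (0.0000, 1.0000, 2.0000)
after link 2: o_2 = (-1.5000, -1.5981, 6.0000)
after link 3: o_3 = (-1.5000, 2.4019, 7.0000)
after link 4: o_4 = (-1.5000, 6.4019, 7.0000)
after link 5: o_5 = (-5.5000, 6.4019, 7.0000)
after link 6: o_6 = (-5.5000, 5.6948, 3.4645)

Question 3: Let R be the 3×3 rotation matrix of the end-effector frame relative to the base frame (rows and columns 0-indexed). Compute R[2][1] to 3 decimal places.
End-effector y-axis (col 1 of R) = (0.0000,0.7071,0.7071)
R[2][1] = 0.7071

0.707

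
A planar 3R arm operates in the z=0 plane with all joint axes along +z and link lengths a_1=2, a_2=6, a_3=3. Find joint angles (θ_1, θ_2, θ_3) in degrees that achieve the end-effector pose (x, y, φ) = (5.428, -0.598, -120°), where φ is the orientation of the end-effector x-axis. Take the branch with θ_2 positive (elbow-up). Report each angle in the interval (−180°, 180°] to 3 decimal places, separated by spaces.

wrist centre = target − a_3·(cos φ, sin φ) = (6.9280, 2.0001)
cos θ_2 = (51.9975−2²−6²)/(2·2·6) = 0.4999; θ_2 = 60.0069° (elbow-up)
β = atan2(2.0001,6.9280) = 16.1031°; ψ = atan2(5.1965,4.9994) = 46.1077°
θ_1 = β − ψ = -30.0046°
θ_3 = φ − θ_1 − θ_2 = -150.0024° (wrapped to (-180°,180°])

-30.005 60.007 -150.002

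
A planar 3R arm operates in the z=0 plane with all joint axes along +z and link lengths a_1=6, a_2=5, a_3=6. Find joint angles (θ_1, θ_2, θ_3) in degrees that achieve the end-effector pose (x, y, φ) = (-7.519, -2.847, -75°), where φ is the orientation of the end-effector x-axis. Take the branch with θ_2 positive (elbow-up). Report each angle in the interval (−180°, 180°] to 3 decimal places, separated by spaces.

wrist centre = target − a_3·(cos φ, sin φ) = (-9.0719, 2.9486)
cos θ_2 = (90.9936−6²−5²)/(2·6·5) = 0.4999; θ_2 = 60.0071° (elbow-up)
β = atan2(2.9486,-9.0719) = 161.9948°; ψ = atan2(4.3304,8.4995) = 26.9986°
θ_1 = β − ψ = 134.9962°
θ_3 = φ − θ_1 − θ_2 = 89.9968° (wrapped to (-180°,180°])

134.996 60.007 89.997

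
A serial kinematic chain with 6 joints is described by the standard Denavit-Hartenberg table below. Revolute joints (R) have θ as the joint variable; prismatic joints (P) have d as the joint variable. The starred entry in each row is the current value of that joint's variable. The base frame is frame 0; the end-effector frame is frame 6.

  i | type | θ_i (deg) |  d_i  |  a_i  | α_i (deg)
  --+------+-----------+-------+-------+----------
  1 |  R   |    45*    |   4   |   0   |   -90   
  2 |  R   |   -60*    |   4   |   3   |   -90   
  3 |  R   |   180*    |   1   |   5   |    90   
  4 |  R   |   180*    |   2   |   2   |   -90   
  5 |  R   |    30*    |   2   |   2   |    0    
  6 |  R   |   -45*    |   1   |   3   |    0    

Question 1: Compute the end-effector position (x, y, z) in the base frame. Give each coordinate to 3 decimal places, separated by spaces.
after link 1: o_1 = (0.0000, 0.0000, 4.0000)
after link 2: o_2 = (-1.7678, 3.8891, 6.5981)
after link 3: o_3 = (-2.9232, 2.7337, 1.7679)
after link 4: o_4 = (-0.8018, 2.0266, 3.5000)
after link 5: o_5 = (-2.1213, 2.1213, 6.0000)
after link 6: o_6 = (-1.1601, 1.9844, 9.0095)

-1.160 1.984 9.010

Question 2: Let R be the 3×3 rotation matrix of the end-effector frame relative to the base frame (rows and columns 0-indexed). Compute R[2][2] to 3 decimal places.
0.500

End-effector z-axis (col 2 of R) = (-0.6124,-0.6124,0.5000)
R[2][2] = 0.5000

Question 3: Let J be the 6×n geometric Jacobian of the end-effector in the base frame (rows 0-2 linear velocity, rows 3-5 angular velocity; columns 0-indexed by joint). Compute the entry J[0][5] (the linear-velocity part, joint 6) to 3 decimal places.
axis z_5 = (-0.6124,-0.6124,0.5000); lever o_n−o_5 = (0.9612,-0.1369,3.0095)
cross product → J_v[:, 5] = (-1.7745,2.3236,0.6724)
J_ω[:, 5] = z_5
entry J[0][5] = -1.7745

-1.775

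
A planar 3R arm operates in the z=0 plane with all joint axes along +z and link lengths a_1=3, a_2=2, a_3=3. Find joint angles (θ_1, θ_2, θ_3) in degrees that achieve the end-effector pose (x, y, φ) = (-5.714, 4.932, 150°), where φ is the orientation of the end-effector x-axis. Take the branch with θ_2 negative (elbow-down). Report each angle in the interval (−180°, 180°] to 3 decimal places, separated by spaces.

wrist centre = target − a_3·(cos φ, sin φ) = (-3.1159, 3.4320)
cos θ_2 = (21.4876−3²−2²)/(2·3·2) = 0.7073; θ_2 = -44.9843° (elbow-down)
β = atan2(3.4320,-3.1159) = 132.2364°; ψ = atan2(-1.4138,4.4146) = -17.7583°
θ_1 = β − ψ = 149.9947°
θ_3 = φ − θ_1 − θ_2 = 44.9896° (wrapped to (-180°,180°])

149.995 -44.984 44.990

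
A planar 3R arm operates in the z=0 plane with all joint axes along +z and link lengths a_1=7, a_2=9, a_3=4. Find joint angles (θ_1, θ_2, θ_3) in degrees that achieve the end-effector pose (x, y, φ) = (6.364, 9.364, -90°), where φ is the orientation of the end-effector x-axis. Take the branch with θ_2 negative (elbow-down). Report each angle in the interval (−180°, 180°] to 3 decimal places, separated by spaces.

wrist centre = target − a_3·(cos φ, sin φ) = (6.3640, 13.3640)
cos θ_2 = (219.0970−7²−9²)/(2·7·9) = 0.7071; θ_2 = -44.9990° (elbow-down)
β = atan2(13.3640,6.3640) = 64.5360°; ψ = atan2(-6.3639,13.3641) = -25.4634°
θ_1 = β − ψ = 89.9994°
θ_3 = φ − θ_1 − θ_2 = -135.0004° (wrapped to (-180°,180°])

89.999 -44.999 -135.000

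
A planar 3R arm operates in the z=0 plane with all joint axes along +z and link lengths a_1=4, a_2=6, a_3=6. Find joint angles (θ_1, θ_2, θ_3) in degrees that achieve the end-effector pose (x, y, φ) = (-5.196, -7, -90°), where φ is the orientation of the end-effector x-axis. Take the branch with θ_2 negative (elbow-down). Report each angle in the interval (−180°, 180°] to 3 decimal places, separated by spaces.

wrist centre = target − a_3·(cos φ, sin φ) = (-5.1960, -1.0000)
cos θ_2 = (27.9984−4²−6²)/(2·4·6) = -0.5000; θ_2 = -120.0022° (elbow-down)
β = atan2(-1.0000,-5.1960) = -169.1063°; ψ = atan2(-5.1960,0.9998) = -79.1085°
θ_1 = β − ψ = -89.9978°
θ_3 = φ − θ_1 − θ_2 = 120.0000° (wrapped to (-180°,180°])

-89.998 -120.002 120.000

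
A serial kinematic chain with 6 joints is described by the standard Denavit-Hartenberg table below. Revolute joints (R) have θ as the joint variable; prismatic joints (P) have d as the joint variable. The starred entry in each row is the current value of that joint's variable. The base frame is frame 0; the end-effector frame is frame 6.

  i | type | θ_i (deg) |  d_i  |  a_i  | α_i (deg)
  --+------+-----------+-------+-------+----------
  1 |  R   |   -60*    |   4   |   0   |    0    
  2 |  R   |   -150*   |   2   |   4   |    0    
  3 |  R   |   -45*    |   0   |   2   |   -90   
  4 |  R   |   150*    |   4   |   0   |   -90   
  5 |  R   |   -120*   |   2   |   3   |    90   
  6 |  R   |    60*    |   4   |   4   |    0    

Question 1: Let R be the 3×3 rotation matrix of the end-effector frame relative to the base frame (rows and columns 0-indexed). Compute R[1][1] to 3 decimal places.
-0.410

End-effector y-axis (col 1 of R) = (0.8862,-0.4096,0.2165)
R[1][1] = -0.4096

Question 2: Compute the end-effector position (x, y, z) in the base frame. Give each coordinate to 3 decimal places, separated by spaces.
-10.726 4.644 13.714

after link 1: o_1 = (0.0000, 0.0000, 4.0000)
after link 2: o_2 = (-3.4641, 2.0000, 6.0000)
after link 3: o_3 = (-3.9817, 3.9319, 6.0000)
after link 4: o_4 = (-7.8454, 2.8966, 6.0000)
after link 5: o_5 = (-10.4324, 2.5130, 8.4821)
after link 6: o_6 = (-10.7259, 4.6436, 13.7141)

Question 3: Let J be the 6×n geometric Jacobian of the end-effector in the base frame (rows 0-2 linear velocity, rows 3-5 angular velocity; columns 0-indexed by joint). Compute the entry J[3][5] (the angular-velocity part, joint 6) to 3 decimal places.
axis z_5 = (0.2888,0.8539,0.4330); lever o_n−o_5 = (-0.2935,2.1306,5.2321)
cross product → J_v[:, 5] = (3.5448,-1.6384,0.8660)
J_ω[:, 5] = z_5
entry J[3][5] = 0.2888

0.289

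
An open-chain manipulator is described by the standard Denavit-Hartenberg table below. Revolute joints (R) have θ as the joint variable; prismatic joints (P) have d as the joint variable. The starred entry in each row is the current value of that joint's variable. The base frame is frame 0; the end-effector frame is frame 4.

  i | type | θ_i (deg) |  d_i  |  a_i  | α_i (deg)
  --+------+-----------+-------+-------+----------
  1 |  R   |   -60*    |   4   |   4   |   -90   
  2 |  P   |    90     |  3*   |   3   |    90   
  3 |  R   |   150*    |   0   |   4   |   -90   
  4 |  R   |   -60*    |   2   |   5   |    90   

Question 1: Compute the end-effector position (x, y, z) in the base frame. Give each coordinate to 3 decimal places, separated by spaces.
after link 1: o_1 = (2.0000, -3.4641, 4.0000)
after link 2: o_2 = (4.5981, -1.9641, 1.0000)
after link 3: o_3 = (6.3301, -0.9641, 4.4641)
after link 4: o_4 = (8.0777, -4.9551, 7.6292)

8.078 -4.955 7.629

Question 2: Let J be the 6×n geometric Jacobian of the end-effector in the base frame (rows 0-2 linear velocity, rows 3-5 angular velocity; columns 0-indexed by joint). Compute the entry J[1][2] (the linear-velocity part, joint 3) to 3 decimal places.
-3.315

axis z_2 = (0.5000,-0.8660,0.0000); lever o_n−o_2 = (3.4796,-2.9910,6.6292)
cross product → J_v[:, 2] = (-5.7410,-3.3146,1.5179)
J_ω[:, 2] = z_2
entry J[1][2] = -3.3146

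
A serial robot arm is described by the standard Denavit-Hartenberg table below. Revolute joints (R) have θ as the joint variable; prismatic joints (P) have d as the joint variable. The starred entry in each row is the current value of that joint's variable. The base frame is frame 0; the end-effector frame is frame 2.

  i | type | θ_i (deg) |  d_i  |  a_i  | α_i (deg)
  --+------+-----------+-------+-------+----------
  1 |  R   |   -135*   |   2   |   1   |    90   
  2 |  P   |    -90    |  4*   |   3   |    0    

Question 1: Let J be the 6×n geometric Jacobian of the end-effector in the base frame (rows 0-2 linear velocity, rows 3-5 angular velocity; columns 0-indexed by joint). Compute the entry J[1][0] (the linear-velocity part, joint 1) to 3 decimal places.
axis z_0 = ẑ; lever o_n−o_0 = (-3.5355,2.1213,-1.0000)
cross product → J_v[:, 0] = (-2.1213,-3.5355,0.0000)
J_ω[:, 0] = z_0
entry J[1][0] = -3.5355

-3.536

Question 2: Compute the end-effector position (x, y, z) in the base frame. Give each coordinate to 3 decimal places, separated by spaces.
-3.536 2.121 -1.000

after link 1: o_1 = (-0.7071, -0.7071, 2.0000)
after link 2: o_2 = (-3.5355, 2.1213, -1.0000)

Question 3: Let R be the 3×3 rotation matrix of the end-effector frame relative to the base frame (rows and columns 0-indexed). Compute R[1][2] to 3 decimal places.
End-effector z-axis (col 2 of R) = (-0.7071,0.7071,0.0000)
R[1][2] = 0.7071

0.707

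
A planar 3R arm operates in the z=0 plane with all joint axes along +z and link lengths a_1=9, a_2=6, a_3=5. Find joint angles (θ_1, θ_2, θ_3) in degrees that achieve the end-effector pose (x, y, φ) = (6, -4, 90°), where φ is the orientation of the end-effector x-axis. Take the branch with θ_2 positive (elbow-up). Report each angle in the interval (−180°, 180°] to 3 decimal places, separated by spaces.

wrist centre = target − a_3·(cos φ, sin φ) = (6.0000, -9.0000)
cos θ_2 = (117.0000−9²−6²)/(2·9·6) = 0.0000; θ_2 = 90.0000° (elbow-up)
β = atan2(-9.0000,6.0000) = -56.3099°; ψ = atan2(6.0000,9.0000) = 33.6901°
θ_1 = β − ψ = -90.0000°
θ_3 = φ − θ_1 − θ_2 = 90.0000° (wrapped to (-180°,180°])

-90.000 90.000 90.000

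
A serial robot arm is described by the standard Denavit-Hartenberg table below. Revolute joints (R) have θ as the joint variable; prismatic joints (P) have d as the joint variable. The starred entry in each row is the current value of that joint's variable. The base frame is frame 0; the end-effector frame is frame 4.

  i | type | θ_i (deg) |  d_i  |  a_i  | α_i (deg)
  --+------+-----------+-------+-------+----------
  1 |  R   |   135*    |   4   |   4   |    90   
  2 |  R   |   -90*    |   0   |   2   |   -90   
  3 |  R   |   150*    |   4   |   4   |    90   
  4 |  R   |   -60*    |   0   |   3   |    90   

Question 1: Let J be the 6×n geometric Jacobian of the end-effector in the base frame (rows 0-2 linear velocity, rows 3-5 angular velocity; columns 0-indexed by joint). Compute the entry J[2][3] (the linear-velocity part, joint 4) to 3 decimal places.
axis z_3 = (-0.6124,-0.6124,-0.5000); lever o_n−o_3 = (1.3068,-2.3674,1.2990)
cross product → J_v[:, 3] = (-1.9792,0.1421,2.2500)
J_ω[:, 3] = z_3
entry J[2][3] = 2.2500

2.250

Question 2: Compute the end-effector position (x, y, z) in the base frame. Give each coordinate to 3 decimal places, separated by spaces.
after link 1: o_1 = (-2.8284, 2.8284, 4.0000)
after link 2: o_2 = (-2.8284, 2.8284, 2.0000)
after link 3: o_3 = (-7.0711, 4.2426, 5.4641)
after link 4: o_4 = (-5.7643, 1.8752, 6.7631)

-5.764 1.875 6.763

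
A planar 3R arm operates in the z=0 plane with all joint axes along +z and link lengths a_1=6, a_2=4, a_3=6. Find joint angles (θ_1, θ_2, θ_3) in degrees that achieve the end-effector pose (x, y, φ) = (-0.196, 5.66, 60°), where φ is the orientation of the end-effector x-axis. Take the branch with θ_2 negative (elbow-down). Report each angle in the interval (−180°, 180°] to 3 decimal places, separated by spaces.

-149.997 -150.003 0.000

wrist centre = target − a_3·(cos φ, sin φ) = (-3.1960, 0.4638)
cos θ_2 = (10.4296−6²−4²)/(2·6·4) = -0.8661; θ_2 = -150.0029° (elbow-down)
β = atan2(0.4638,-3.1960) = 171.7421°; ψ = atan2(-1.9998,2.5358) = -38.2606°
θ_1 = β − ψ = 210.0027°
θ_3 = φ − θ_1 − θ_2 = 0.0001° (wrapped to (-180°,180°])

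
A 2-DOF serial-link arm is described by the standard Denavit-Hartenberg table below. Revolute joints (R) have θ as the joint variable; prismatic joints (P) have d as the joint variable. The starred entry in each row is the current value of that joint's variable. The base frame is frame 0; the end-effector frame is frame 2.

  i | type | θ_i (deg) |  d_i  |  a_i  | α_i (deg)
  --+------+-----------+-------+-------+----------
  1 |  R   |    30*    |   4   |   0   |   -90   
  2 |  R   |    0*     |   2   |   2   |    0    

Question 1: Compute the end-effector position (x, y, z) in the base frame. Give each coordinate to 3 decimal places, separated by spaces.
after link 1: o_1 = (0.0000, 0.0000, 4.0000)
after link 2: o_2 = (0.7321, 2.7321, 4.0000)

0.732 2.732 4.000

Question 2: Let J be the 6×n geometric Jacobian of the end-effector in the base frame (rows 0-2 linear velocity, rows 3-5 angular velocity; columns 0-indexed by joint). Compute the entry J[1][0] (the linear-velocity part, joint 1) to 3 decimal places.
axis z_0 = ẑ; lever o_n−o_0 = (0.7321,2.7321,4.0000)
cross product → J_v[:, 0] = (-2.7321,0.7321,0.0000)
J_ω[:, 0] = z_0
entry J[1][0] = 0.7321

0.732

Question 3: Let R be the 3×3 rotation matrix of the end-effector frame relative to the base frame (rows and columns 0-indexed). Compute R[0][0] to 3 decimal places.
0.866

End-effector x-axis (col 0 of R) = (0.8660,0.5000,0.0000)
R[0][0] = 0.8660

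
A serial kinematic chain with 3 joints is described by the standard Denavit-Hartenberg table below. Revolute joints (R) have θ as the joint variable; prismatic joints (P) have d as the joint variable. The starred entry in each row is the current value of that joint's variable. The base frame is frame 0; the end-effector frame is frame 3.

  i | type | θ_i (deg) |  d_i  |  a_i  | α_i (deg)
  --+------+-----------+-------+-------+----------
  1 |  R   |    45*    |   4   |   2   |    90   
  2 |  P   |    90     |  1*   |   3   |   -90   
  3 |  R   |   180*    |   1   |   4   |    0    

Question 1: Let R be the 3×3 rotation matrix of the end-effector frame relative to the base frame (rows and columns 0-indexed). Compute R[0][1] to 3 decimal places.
0.707

End-effector y-axis (col 1 of R) = (0.7071,-0.7071,-0.0000)
R[0][1] = 0.7071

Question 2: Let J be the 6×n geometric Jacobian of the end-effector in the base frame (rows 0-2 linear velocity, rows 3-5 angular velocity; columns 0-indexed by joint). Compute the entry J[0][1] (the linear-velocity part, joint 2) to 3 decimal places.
prismatic axis z_1 = (0.7071,-0.7071,0.0000)
J_v[:, 1] = z_1; J_ω[:, 1] = (0,0,0)
entry J[0][1] = 0.7071

0.707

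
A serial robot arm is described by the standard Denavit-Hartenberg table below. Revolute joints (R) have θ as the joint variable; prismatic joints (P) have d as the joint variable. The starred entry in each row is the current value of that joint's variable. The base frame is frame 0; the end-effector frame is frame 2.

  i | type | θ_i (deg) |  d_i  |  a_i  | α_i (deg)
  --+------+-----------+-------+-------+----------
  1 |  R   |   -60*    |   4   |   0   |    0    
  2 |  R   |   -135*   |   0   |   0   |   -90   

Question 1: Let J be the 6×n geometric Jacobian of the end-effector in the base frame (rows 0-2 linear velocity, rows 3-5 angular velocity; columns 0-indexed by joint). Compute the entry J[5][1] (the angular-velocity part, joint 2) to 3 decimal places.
1.000

axis z_1 = (0.0000,0.0000,1.0000); lever o_n−o_1 = (0.0000,0.0000,0.0000)
cross product → J_v[:, 1] = (0.0000,0.0000,0.0000)
J_ω[:, 1] = z_1
entry J[5][1] = 1.0000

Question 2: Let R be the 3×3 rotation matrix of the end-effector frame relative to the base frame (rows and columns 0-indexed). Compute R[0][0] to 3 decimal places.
-0.966

End-effector x-axis (col 0 of R) = (-0.9659,0.2588,0.0000)
R[0][0] = -0.9659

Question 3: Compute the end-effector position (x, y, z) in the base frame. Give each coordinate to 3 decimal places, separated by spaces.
0.000 0.000 4.000

after link 1: o_1 = (0.0000, 0.0000, 4.0000)
after link 2: o_2 = (0.0000, 0.0000, 4.0000)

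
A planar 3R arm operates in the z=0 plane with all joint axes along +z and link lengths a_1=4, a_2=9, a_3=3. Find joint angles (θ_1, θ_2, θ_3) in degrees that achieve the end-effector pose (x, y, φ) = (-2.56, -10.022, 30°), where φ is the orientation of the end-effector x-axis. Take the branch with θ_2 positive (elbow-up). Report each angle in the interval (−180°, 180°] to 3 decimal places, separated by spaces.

-134.991 29.987 135.005

wrist centre = target − a_3·(cos φ, sin φ) = (-5.1581, -11.5220)
cos θ_2 = (159.3622−4²−9²)/(2·4·9) = 0.8661; θ_2 = 29.9866° (elbow-up)
β = atan2(-11.5220,-5.1581) = -114.1167°; ψ = atan2(4.4982,11.7953) = 20.8746°
θ_1 = β − ψ = -134.9913°
θ_3 = φ − θ_1 − θ_2 = 135.0047° (wrapped to (-180°,180°])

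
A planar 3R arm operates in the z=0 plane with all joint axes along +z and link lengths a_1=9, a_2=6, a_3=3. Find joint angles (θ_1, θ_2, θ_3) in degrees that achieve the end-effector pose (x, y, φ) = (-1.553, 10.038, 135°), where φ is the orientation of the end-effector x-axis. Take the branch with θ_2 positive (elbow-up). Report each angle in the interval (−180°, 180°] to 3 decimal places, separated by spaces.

wrist centre = target − a_3·(cos φ, sin φ) = (0.5683, 7.9167)
cos θ_2 = (62.9968−9²−6²)/(2·9·6) = -0.5000; θ_2 = 120.0020° (elbow-up)
β = atan2(7.9167,0.5683) = 85.8939°; ψ = atan2(5.1960,5.9998) = 40.8937°
θ_1 = β − ψ = 45.0002°
θ_3 = φ − θ_1 − θ_2 = -30.0022° (wrapped to (-180°,180°])

45.000 120.002 -30.002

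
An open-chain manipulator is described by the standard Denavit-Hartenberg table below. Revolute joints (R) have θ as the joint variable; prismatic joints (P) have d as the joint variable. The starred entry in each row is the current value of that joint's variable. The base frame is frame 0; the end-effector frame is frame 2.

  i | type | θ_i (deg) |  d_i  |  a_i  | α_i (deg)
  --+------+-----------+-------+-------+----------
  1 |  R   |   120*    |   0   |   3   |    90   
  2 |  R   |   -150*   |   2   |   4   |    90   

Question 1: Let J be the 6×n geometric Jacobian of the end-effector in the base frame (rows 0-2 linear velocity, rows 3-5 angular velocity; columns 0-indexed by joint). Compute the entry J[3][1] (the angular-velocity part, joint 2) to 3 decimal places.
0.866

axis z_1 = (0.8660,0.5000,0.0000); lever o_n−o_1 = (3.4641,-2.0000,-2.0000)
cross product → J_v[:, 1] = (-1.0000,1.7321,-3.4641)
J_ω[:, 1] = z_1
entry J[3][1] = 0.8660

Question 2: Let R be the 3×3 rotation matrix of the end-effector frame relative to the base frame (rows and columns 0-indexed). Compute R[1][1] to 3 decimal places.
0.500

End-effector y-axis (col 1 of R) = (0.8660,0.5000,0.0000)
R[1][1] = 0.5000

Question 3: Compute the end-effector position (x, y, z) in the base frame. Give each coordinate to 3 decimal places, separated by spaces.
1.964 0.598 -2.000

after link 1: o_1 = (-1.5000, 2.5981, 0.0000)
after link 2: o_2 = (1.9641, 0.5981, -2.0000)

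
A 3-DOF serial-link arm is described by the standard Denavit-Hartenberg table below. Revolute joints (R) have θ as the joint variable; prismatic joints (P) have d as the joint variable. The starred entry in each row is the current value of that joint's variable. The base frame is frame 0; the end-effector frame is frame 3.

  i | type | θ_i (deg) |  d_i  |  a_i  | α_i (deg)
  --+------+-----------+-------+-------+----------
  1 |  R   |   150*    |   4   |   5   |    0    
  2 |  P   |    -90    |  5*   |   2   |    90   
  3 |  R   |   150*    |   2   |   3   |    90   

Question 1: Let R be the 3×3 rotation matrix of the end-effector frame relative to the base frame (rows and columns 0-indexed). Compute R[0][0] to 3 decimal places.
-0.433

End-effector x-axis (col 0 of R) = (-0.4330,-0.7500,0.5000)
R[0][0] = -0.4330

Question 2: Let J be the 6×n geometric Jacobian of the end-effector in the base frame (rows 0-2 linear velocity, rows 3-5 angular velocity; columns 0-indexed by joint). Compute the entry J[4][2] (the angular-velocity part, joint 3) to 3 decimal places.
-0.500

axis z_2 = (0.8660,-0.5000,0.0000); lever o_n−o_2 = (0.4330,-3.2500,1.5000)
cross product → J_v[:, 2] = (-0.7500,-1.2990,-2.5981)
J_ω[:, 2] = z_2
entry J[4][2] = -0.5000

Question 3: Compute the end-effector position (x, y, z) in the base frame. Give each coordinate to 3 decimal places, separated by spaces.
-2.897 0.982 10.500

after link 1: o_1 = (-4.3301, 2.5000, 4.0000)
after link 2: o_2 = (-3.3301, 4.2321, 9.0000)
after link 3: o_3 = (-2.8971, 0.9821, 10.5000)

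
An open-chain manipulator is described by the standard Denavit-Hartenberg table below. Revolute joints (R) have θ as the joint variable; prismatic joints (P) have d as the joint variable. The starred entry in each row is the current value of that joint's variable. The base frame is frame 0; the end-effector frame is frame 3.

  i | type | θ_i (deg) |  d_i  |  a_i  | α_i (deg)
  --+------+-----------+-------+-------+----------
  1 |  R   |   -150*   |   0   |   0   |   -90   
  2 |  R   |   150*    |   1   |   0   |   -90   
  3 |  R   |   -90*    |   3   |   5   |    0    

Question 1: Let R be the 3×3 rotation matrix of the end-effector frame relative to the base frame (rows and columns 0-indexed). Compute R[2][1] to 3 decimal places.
-0.500

End-effector y-axis (col 1 of R) = (0.7500,0.4330,-0.5000)
R[2][1] = -0.5000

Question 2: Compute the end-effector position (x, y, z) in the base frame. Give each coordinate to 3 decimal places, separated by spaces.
4.299 -4.446 2.598

after link 1: o_1 = (0.0000, 0.0000, 0.0000)
after link 2: o_2 = (0.5000, -0.8660, 0.0000)
after link 3: o_3 = (4.2990, -4.4462, 2.5981)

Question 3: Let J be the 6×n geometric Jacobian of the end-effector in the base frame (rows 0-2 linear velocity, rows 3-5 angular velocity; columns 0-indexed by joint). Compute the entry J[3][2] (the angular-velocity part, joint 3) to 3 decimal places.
0.433

axis z_2 = (0.4330,0.2500,0.8660); lever o_n−o_2 = (3.7990,-3.5801,2.5981)
cross product → J_v[:, 2] = (3.7500,2.1651,-2.5000)
J_ω[:, 2] = z_2
entry J[3][2] = 0.4330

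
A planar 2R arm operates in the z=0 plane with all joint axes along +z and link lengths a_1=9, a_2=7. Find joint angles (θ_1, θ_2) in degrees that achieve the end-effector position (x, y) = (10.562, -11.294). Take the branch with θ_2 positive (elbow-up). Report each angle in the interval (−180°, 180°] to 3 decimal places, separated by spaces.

-60.003 30.008

cos θ_2 = (239.1103−9²−7²)/(2·9·7) = 0.8660; θ_2 = 30.0081° (elbow-up)
β = atan2(-11.2940,10.5620) = -46.9182°; ψ = atan2(3.5009,15.0617) = 13.0852°
θ_1 = β − ψ = -60.0034°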